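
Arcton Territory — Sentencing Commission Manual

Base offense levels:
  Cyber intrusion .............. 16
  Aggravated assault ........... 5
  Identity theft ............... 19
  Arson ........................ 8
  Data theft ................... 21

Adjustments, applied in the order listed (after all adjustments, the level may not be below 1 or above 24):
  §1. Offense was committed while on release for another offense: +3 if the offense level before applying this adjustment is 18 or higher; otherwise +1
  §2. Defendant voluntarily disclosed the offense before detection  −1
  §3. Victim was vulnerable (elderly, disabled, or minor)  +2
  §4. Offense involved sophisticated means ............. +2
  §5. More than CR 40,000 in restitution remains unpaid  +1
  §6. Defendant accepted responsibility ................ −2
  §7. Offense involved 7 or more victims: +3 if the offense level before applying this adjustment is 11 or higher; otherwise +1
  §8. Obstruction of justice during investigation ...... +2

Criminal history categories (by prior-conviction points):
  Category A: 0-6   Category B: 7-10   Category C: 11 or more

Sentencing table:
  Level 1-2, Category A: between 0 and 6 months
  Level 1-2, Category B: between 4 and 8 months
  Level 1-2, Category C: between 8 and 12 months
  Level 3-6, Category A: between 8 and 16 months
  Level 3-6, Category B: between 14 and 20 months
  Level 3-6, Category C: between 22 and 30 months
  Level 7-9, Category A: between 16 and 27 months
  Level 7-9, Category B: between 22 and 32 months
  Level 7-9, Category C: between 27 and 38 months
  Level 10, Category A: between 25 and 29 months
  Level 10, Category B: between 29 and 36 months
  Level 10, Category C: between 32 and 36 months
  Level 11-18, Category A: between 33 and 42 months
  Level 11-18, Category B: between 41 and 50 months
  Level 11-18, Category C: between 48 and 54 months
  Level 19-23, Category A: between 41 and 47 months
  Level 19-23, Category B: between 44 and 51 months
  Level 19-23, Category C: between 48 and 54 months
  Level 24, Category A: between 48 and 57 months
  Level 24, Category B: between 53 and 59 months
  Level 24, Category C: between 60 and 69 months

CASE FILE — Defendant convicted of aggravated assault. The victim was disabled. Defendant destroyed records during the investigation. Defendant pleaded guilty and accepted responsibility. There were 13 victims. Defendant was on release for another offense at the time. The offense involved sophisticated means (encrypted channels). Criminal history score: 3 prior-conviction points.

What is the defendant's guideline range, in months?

33-42 months

Base offense level for aggravated assault: 5.
§1 applies (level before this adjustment is 5 < 18, so +1): 5 + 1 = 6.
§3 applies: 6 + 2 = 8.
§4 applies: 8 + 2 = 10.
§6 applies: 10 − 2 = 8.
§7 applies (level before this adjustment is 8 < 11, so +1): 8 + 1 = 9.
§8 applies: 9 + 2 = 11.
Final offense level: 11.
Criminal history: 3 prior points → Category A (0-6).
Level 11 falls in the 11-18 band.
Grid: Level 11-18 × Category A = 33-42 months.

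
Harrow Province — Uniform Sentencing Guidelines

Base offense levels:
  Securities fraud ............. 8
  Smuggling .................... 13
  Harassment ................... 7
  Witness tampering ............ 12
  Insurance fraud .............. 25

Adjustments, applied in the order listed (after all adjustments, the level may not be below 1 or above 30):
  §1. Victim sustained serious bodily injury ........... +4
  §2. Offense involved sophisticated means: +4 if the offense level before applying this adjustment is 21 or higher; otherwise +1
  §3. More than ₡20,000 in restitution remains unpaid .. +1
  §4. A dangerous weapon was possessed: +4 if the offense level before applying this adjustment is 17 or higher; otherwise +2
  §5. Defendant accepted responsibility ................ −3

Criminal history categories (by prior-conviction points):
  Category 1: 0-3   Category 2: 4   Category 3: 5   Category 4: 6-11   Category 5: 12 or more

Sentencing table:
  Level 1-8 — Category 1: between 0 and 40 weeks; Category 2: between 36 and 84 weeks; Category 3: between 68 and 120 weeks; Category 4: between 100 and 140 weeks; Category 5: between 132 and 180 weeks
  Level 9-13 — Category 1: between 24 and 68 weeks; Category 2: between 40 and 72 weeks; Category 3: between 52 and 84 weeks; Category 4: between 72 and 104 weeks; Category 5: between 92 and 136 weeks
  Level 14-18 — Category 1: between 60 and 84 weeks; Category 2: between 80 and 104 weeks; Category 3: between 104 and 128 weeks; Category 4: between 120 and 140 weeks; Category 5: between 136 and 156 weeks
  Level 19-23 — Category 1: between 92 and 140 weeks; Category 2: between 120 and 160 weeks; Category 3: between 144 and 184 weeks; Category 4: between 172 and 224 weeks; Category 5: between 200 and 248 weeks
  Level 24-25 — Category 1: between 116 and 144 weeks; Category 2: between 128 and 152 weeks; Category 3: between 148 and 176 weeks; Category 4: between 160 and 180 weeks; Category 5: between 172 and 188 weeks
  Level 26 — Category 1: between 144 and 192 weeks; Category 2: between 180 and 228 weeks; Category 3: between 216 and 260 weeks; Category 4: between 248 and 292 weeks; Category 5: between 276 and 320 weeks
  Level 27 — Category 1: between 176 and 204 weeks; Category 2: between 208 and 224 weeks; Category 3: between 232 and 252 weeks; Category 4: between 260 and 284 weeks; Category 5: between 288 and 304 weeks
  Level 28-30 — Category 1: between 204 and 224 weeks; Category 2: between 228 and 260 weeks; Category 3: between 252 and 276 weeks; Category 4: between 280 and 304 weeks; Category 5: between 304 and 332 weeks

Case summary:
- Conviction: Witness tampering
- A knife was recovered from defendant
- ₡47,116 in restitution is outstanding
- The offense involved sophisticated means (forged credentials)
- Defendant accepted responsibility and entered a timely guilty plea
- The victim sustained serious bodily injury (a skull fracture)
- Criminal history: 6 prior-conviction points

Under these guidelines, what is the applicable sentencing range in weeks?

Base offense level for witness tampering: 12.
§1 applies: 12 + 4 = 16.
§2 applies (level before this adjustment is 16 < 21, so +1): 16 + 1 = 17.
§3 applies: 17 + 1 = 18.
§4 applies (level before this adjustment is 18 ≥ 17, so +4): 18 + 4 = 22.
§5 applies: 22 − 3 = 19.
Final offense level: 19.
Criminal history: 6 prior points → Category 4 (6-11).
Level 19 falls in the 19-23 band.
Grid: Level 19-23 × Category 4 = 172-224 weeks.

172-224 weeks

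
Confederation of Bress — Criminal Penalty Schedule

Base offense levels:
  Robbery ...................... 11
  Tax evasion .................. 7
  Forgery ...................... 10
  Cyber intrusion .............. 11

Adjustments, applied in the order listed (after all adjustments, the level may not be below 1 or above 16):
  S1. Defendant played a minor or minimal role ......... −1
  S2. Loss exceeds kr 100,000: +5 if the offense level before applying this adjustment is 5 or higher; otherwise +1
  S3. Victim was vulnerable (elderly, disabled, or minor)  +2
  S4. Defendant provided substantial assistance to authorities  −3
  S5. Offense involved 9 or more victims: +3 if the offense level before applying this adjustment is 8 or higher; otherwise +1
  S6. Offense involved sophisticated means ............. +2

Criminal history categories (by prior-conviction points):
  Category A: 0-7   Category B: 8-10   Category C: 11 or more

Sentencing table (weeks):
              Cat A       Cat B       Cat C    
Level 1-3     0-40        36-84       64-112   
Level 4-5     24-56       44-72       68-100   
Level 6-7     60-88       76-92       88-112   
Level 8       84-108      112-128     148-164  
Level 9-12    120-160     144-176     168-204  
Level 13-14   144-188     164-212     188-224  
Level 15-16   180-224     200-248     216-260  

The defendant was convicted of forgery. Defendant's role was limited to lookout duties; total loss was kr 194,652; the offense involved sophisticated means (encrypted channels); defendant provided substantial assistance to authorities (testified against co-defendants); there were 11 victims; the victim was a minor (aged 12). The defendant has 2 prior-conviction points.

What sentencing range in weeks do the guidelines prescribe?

Base offense level for forgery: 10.
S1 applies: 10 − 1 = 9.
S2 applies (level before this adjustment is 9 ≥ 5, so +5): 9 + 5 = 14.
S3 applies: 14 + 2 = 16.
S4 applies: 16 − 3 = 13.
S5 applies (level before this adjustment is 13 ≥ 8, so +3): 13 + 3 = 16.
S6 applies: 16 + 2 = 18.
Level 18 exceeds the maximum of 16; capped at 16.
Final offense level: 16.
Criminal history: 2 prior points → Category A (0-7).
Level 16 falls in the 15-16 band.
Grid: Level 15-16 × Category A = 180-224 weeks.

180-224 weeks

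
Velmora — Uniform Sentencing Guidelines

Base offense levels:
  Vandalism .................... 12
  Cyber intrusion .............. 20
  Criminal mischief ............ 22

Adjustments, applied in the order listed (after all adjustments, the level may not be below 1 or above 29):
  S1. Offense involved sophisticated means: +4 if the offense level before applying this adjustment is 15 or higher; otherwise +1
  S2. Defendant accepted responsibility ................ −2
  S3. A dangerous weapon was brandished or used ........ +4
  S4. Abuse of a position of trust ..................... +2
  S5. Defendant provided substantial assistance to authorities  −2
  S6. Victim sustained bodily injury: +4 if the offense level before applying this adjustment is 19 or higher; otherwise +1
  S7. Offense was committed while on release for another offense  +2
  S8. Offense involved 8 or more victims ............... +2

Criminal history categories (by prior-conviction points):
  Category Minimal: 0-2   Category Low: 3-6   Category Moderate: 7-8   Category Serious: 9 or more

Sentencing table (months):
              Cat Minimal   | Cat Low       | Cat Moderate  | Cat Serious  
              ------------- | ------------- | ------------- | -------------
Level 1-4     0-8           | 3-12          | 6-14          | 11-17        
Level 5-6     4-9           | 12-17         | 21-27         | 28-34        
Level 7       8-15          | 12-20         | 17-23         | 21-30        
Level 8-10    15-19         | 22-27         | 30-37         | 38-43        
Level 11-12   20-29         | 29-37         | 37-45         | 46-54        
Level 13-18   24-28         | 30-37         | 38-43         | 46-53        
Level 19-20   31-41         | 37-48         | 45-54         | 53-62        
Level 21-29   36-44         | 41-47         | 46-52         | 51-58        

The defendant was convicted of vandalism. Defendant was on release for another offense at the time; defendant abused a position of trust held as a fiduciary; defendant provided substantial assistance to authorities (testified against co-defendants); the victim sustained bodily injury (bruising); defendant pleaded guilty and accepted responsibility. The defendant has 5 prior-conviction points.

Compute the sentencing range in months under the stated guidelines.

30-37 months

Base offense level for vandalism: 12.
S2 applies: 12 − 2 = 10.
S3 does not apply.
S4 applies: 10 + 2 = 12.
S5 applies: 12 − 2 = 10.
S6 applies (level before this adjustment is 10 < 19, so +1): 10 + 1 = 11.
S7 applies: 11 + 2 = 13.
S8 does not apply.
Final offense level: 13.
Criminal history: 5 prior points → Category Low (3-6).
Level 13 falls in the 13-18 band.
Grid: Level 13-18 × Category Low = 30-37 months.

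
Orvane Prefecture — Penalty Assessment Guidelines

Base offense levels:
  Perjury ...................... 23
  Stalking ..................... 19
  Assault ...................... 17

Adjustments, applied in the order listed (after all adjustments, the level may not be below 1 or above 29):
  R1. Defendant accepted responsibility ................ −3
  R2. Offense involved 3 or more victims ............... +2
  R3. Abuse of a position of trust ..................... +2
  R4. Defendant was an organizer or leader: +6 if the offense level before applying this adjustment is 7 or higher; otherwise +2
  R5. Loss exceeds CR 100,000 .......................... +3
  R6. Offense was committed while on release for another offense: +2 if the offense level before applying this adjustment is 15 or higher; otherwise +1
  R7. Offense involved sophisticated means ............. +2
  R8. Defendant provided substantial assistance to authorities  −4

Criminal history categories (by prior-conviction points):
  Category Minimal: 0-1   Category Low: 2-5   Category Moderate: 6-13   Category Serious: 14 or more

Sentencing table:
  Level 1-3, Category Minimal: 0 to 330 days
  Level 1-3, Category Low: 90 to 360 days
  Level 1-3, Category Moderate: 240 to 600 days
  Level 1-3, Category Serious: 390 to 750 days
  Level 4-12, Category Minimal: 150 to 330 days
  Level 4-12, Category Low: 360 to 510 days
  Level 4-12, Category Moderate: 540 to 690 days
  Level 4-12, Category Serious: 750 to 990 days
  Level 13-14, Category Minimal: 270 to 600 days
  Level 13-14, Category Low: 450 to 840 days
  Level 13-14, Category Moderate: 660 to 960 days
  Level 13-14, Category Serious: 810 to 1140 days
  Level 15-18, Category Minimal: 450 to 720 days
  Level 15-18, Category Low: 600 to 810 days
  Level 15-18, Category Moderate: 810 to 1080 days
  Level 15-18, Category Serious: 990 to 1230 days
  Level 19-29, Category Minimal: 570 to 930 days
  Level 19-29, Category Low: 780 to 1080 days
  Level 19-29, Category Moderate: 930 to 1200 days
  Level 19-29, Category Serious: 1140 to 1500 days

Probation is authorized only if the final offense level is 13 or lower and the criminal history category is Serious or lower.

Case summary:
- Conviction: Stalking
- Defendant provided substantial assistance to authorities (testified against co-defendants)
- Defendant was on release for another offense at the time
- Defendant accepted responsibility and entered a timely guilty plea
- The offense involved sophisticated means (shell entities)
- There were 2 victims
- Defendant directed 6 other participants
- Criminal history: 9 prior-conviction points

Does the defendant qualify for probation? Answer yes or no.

No

Base offense level for stalking: 19.
R1 applies: 19 − 3 = 16.
R2 does not apply.
R4 applies (level before this adjustment is 16 ≥ 7, so +6): 16 + 6 = 22.
R6 applies (level before this adjustment is 22 ≥ 15, so +2): 22 + 2 = 24.
R7 applies: 24 + 2 = 26.
R8 applies: 26 − 4 = 22.
Final offense level: 22.
Criminal history: 9 prior points → Category Moderate (6-13).
Level 22 falls in the 19-29 band.
Grid: Level 19-29 × Category Moderate = 930-1200 days.
Probation check: level 22 > 13 and category Moderate ≤ Serious → not eligible.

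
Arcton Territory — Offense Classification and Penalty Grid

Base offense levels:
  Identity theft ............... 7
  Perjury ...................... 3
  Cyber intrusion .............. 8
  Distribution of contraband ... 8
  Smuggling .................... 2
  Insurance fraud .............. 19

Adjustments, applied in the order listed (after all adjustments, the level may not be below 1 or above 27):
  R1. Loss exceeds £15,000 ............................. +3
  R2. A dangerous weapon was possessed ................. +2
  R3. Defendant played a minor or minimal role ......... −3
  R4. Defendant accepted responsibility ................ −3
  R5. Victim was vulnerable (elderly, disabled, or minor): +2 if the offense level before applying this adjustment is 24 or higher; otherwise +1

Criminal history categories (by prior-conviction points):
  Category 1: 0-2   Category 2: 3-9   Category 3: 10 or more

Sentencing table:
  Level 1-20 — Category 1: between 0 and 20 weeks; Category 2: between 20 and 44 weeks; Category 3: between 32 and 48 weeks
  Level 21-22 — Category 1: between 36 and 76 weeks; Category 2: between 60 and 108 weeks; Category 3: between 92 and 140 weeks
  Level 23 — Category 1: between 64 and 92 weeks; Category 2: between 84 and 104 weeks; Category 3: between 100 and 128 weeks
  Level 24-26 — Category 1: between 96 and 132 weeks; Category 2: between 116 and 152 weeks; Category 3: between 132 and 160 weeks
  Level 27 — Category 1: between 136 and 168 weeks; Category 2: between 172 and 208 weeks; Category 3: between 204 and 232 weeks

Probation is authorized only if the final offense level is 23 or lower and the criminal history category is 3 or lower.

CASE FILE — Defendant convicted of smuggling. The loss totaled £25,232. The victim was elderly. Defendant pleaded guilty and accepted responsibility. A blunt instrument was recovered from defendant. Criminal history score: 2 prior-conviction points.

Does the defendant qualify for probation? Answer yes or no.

Base offense level for smuggling: 2.
R1 applies: 2 + 3 = 5.
R2 applies: 5 + 2 = 7.
R4 applies: 7 − 3 = 4.
R5 applies (level before this adjustment is 4 < 24, so +1): 4 + 1 = 5.
Final offense level: 5.
Criminal history: 2 prior points → Category 1 (0-2).
Level 5 falls in the 1-20 band.
Grid: Level 1-20 × Category 1 = 0-20 weeks.
Probation check: level 5 ≤ 23 and category 1 ≤ 3 → eligible.

Yes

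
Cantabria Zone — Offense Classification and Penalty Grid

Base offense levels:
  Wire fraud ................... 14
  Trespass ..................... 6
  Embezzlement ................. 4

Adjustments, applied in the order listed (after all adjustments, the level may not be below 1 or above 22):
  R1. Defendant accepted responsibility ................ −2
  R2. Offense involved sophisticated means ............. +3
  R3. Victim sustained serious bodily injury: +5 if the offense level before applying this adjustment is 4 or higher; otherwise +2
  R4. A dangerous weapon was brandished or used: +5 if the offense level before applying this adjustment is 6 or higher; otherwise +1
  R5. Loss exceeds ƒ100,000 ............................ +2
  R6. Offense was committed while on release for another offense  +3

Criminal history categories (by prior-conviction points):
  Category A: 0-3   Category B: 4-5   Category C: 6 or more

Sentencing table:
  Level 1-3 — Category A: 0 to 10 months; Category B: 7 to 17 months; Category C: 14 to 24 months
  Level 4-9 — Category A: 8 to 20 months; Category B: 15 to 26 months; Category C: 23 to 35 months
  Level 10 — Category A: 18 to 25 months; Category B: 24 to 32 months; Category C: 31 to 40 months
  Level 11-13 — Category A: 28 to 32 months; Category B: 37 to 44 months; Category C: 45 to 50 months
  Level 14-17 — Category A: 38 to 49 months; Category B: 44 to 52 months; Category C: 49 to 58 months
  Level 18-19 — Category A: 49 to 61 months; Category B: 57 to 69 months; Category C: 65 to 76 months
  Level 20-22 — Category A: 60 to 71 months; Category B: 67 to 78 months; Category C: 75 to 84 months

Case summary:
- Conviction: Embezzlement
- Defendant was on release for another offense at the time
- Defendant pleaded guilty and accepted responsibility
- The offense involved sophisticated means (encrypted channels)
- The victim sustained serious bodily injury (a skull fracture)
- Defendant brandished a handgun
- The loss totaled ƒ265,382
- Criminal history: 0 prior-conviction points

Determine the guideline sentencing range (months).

60-71 months

Base offense level for embezzlement: 4.
R1 applies: 4 − 2 = 2.
R2 applies: 2 + 3 = 5.
R3 applies (level before this adjustment is 5 ≥ 4, so +5): 5 + 5 = 10.
R4 applies (level before this adjustment is 10 ≥ 6, so +5): 10 + 5 = 15.
R5 applies: 15 + 2 = 17.
R6 applies: 17 + 3 = 20.
Final offense level: 20.
Criminal history: 0 prior points → Category A (0-3).
Level 20 falls in the 20-22 band.
Grid: Level 20-22 × Category A = 60-71 months.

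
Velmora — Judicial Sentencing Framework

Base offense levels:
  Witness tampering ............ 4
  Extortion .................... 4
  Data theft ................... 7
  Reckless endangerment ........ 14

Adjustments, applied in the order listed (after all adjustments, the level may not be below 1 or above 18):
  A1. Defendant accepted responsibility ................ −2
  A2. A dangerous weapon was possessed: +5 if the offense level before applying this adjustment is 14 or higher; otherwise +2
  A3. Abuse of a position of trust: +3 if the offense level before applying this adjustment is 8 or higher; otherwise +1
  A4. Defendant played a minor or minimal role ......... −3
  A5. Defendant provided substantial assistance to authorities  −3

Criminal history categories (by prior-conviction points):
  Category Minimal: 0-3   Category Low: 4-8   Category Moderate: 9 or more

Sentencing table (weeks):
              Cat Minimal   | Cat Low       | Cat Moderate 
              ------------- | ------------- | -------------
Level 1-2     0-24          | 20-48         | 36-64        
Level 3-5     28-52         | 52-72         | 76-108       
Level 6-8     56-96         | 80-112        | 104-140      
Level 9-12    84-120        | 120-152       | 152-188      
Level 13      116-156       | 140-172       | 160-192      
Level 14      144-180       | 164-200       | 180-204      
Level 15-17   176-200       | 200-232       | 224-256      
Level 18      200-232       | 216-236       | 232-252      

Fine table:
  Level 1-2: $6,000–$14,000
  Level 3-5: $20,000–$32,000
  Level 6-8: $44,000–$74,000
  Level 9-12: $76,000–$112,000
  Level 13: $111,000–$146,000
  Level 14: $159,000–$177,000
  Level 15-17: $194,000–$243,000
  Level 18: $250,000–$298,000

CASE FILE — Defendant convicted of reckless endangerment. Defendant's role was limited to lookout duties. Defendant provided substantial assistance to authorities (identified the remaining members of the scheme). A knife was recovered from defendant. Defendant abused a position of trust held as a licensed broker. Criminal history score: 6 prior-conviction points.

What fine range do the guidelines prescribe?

Base offense level for reckless endangerment: 14.
A2 applies (level before this adjustment is 14 ≥ 14, so +5): 14 + 5 = 19.
A3 applies (level before this adjustment is 19 ≥ 8, so +3): 19 + 3 = 22.
A4 applies: 22 − 3 = 19.
A5 applies: 19 − 3 = 16.
Final offense level: 16.
Level 16 falls in the 15-17 band.
Fine table: Level 15-17 → $194,000–$243,000.

$194,000–$243,000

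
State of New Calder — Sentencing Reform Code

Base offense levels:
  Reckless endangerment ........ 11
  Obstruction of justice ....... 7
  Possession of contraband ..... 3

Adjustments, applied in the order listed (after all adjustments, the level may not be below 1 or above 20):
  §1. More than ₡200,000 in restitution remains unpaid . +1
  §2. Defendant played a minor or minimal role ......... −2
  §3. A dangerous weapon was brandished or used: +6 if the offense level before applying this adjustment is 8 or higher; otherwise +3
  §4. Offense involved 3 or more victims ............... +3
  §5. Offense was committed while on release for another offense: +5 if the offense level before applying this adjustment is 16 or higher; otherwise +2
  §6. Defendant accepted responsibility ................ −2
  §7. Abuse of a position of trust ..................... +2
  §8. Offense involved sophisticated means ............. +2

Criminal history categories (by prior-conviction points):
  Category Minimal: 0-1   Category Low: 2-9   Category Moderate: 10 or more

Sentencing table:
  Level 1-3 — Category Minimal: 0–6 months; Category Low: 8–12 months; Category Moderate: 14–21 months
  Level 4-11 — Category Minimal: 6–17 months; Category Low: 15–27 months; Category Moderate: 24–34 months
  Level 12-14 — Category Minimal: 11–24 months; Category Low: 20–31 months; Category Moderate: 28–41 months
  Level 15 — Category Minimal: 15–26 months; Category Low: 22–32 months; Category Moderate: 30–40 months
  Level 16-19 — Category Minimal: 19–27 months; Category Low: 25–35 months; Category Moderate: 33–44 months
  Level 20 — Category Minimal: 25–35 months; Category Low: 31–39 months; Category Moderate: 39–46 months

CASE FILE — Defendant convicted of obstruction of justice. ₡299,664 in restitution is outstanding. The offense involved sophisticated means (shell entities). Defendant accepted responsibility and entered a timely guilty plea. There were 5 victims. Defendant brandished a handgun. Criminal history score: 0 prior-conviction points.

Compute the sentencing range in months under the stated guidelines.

Base offense level for obstruction of justice: 7.
§1 applies: 7 + 1 = 8.
§3 applies (level before this adjustment is 8 ≥ 8, so +6): 8 + 6 = 14.
§4 applies: 14 + 3 = 17.
§6 applies: 17 − 2 = 15.
§7 does not apply.
§8 applies: 15 + 2 = 17.
Final offense level: 17.
Criminal history: 0 prior points → Category Minimal (0-1).
Level 17 falls in the 16-19 band.
Grid: Level 16-19 × Category Minimal = 19-27 months.

19-27 months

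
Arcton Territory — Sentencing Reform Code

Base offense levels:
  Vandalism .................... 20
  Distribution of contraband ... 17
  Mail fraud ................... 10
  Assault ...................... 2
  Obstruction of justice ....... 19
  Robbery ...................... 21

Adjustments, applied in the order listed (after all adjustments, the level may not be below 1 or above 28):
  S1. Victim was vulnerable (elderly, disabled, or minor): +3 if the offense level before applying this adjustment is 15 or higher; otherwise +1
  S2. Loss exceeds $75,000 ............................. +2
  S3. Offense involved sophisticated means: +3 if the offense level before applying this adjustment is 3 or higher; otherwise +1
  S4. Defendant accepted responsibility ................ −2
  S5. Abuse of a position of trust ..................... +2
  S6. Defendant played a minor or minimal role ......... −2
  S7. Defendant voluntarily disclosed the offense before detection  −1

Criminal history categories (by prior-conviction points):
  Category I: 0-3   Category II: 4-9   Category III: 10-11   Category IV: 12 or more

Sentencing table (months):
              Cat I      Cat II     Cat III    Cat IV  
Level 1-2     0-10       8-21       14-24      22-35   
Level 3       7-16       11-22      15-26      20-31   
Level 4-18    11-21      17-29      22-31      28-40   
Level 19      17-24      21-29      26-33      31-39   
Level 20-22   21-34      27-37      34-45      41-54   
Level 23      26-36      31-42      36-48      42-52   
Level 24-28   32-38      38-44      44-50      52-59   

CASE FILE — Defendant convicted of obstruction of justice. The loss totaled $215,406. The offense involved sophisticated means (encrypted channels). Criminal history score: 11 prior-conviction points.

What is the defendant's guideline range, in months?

Base offense level for obstruction of justice: 19.
S2 applies: 19 + 2 = 21.
S3 applies (level before this adjustment is 21 ≥ 3, so +3): 21 + 3 = 24.
S5 does not apply.
S6 does not apply.
S7 does not apply.
Final offense level: 24.
Criminal history: 11 prior points → Category III (10-11).
Level 24 falls in the 24-28 band.
Grid: Level 24-28 × Category III = 44-50 months.

44-50 months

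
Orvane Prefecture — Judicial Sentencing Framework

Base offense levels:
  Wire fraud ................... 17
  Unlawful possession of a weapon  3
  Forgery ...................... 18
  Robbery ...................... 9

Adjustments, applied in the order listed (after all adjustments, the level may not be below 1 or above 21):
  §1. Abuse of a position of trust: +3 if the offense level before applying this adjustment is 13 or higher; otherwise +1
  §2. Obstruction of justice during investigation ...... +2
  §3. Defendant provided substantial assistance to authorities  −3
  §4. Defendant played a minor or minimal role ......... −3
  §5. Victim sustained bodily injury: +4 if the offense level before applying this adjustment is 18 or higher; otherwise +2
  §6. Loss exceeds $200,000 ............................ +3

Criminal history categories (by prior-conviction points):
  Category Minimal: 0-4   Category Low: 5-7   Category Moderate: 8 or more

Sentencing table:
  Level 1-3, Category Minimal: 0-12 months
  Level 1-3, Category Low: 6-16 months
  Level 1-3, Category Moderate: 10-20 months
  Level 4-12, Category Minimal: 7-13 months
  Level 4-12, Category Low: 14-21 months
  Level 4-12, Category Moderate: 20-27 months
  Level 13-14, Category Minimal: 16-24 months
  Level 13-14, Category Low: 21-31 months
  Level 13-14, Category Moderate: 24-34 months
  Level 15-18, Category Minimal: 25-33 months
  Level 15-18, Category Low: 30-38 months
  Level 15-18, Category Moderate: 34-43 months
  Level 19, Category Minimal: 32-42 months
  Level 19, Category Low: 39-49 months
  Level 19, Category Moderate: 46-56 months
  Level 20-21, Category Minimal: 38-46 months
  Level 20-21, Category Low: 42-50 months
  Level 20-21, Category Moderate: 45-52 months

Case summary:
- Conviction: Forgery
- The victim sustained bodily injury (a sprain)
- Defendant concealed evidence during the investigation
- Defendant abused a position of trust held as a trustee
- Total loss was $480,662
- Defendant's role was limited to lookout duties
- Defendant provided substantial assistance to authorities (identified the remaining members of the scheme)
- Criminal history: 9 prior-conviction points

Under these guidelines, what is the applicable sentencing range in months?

Base offense level for forgery: 18.
§1 applies (level before this adjustment is 18 ≥ 13, so +3): 18 + 3 = 21.
§2 applies: 21 + 2 = 23.
§3 applies: 23 − 3 = 20.
§4 applies: 20 − 3 = 17.
§5 applies (level before this adjustment is 17 < 18, so +2): 17 + 2 = 19.
§6 applies: 19 + 3 = 22.
Level 22 exceeds the maximum of 21; capped at 21.
Final offense level: 21.
Criminal history: 9 prior points → Category Moderate (8+).
Level 21 falls in the 20-21 band.
Grid: Level 20-21 × Category Moderate = 45-52 months.

45-52 months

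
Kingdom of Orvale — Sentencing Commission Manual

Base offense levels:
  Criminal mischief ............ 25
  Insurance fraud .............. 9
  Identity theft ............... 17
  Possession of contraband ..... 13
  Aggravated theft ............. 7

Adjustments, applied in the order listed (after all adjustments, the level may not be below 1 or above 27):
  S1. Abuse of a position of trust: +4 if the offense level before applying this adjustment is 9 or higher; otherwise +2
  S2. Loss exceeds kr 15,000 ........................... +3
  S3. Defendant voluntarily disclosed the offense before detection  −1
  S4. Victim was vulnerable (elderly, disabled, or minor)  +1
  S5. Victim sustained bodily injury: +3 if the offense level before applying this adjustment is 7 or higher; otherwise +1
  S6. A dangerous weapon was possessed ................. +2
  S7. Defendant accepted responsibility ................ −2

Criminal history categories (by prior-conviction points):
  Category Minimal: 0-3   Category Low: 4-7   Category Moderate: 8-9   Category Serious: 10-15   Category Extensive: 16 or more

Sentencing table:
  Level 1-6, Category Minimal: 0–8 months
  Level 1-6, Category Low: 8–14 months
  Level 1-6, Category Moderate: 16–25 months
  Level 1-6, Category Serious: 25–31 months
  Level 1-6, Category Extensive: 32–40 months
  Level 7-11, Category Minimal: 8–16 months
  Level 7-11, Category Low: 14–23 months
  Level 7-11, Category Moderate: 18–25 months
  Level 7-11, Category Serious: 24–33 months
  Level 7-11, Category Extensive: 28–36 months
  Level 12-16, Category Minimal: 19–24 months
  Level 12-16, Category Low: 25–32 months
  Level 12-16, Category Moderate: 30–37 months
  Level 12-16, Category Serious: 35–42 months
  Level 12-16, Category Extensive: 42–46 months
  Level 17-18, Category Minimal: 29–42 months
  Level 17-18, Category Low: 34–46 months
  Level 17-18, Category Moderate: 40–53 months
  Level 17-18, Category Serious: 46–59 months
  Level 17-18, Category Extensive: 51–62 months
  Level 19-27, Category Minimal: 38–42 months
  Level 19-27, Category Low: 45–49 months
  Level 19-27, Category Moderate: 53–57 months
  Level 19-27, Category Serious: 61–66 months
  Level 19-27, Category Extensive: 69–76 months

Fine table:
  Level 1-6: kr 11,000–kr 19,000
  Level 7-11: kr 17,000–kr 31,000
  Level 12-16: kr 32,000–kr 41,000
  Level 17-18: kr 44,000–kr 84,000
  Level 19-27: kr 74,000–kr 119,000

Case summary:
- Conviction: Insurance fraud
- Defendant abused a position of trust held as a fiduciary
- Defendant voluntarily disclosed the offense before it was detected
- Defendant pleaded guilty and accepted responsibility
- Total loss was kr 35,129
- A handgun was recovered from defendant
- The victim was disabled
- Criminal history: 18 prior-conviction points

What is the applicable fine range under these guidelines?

kr 32,000–kr 41,000

Base offense level for insurance fraud: 9.
S1 applies (level before this adjustment is 9 ≥ 9, so +4): 9 + 4 = 13.
S2 applies: 13 + 3 = 16.
S3 applies: 16 − 1 = 15.
S4 applies: 15 + 1 = 16.
S6 applies: 16 + 2 = 18.
S7 applies: 18 − 2 = 16.
Final offense level: 16.
Level 16 falls in the 12-16 band.
Fine table: Level 12-16 → kr 32,000–kr 41,000.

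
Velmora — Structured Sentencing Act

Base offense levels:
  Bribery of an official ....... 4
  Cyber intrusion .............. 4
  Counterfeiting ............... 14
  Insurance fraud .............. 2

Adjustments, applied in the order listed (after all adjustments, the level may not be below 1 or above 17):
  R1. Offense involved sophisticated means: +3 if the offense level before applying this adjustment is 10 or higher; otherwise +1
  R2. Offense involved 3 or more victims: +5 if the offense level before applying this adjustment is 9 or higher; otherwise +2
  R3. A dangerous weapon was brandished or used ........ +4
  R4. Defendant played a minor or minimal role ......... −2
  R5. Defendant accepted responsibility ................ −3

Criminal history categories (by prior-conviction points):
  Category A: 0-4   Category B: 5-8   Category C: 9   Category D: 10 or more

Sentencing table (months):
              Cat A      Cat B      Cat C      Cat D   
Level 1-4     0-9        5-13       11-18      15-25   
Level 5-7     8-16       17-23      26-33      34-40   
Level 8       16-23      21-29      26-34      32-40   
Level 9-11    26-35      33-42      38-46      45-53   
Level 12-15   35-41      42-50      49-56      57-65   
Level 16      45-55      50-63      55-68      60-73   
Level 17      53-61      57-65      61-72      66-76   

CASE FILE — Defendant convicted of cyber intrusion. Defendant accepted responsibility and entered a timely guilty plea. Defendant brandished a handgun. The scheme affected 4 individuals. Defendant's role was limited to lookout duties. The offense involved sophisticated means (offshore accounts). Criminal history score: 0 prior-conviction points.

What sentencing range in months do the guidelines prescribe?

Base offense level for cyber intrusion: 4.
R1 applies (level before this adjustment is 4 < 10, so +1): 4 + 1 = 5.
R2 applies (level before this adjustment is 5 < 9, so +2): 5 + 2 = 7.
R3 applies: 7 + 4 = 11.
R4 applies: 11 − 2 = 9.
R5 applies: 9 − 3 = 6.
Final offense level: 6.
Criminal history: 0 prior points → Category A (0-4).
Level 6 falls in the 5-7 band.
Grid: Level 5-7 × Category A = 8-16 months.

8-16 months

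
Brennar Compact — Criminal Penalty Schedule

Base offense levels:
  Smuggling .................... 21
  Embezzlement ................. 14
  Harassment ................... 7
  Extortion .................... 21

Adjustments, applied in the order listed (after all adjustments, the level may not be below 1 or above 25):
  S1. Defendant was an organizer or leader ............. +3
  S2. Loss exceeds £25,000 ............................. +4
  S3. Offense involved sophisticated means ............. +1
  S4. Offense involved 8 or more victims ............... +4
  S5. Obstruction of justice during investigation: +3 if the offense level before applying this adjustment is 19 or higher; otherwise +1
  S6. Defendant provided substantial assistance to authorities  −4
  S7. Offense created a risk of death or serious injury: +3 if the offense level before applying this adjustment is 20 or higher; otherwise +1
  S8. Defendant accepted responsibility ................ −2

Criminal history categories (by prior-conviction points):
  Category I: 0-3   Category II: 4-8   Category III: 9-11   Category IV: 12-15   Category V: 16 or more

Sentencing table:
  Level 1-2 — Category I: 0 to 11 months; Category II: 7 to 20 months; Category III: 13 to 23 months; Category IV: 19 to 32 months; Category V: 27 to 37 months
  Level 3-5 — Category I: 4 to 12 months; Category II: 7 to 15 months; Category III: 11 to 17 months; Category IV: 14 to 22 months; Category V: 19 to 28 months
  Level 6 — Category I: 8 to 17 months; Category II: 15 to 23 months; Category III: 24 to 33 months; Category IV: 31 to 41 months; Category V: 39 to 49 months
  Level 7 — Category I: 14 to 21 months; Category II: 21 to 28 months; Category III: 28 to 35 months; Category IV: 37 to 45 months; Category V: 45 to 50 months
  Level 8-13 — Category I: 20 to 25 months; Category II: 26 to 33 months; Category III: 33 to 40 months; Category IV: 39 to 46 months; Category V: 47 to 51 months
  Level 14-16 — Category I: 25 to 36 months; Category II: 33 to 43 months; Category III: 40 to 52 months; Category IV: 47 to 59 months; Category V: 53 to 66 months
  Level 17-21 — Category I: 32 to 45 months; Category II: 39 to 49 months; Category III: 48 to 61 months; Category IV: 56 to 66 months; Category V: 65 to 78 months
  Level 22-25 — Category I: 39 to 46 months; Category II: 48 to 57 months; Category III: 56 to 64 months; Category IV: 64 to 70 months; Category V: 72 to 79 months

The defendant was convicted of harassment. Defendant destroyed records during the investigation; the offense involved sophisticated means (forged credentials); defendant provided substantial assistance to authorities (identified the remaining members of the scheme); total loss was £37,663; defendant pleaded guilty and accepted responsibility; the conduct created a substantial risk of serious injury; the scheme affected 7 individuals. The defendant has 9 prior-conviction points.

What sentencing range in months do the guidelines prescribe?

Base offense level for harassment: 7.
S2 applies: 7 + 4 = 11.
S3 applies: 11 + 1 = 12.
S4 does not apply.
S5 applies (level before this adjustment is 12 < 19, so +1): 12 + 1 = 13.
S6 applies: 13 − 4 = 9.
S7 applies (level before this adjustment is 9 < 20, so +1): 9 + 1 = 10.
S8 applies: 10 − 2 = 8.
Final offense level: 8.
Criminal history: 9 prior points → Category III (9-11).
Level 8 falls in the 8-13 band.
Grid: Level 8-13 × Category III = 33-40 months.

33-40 months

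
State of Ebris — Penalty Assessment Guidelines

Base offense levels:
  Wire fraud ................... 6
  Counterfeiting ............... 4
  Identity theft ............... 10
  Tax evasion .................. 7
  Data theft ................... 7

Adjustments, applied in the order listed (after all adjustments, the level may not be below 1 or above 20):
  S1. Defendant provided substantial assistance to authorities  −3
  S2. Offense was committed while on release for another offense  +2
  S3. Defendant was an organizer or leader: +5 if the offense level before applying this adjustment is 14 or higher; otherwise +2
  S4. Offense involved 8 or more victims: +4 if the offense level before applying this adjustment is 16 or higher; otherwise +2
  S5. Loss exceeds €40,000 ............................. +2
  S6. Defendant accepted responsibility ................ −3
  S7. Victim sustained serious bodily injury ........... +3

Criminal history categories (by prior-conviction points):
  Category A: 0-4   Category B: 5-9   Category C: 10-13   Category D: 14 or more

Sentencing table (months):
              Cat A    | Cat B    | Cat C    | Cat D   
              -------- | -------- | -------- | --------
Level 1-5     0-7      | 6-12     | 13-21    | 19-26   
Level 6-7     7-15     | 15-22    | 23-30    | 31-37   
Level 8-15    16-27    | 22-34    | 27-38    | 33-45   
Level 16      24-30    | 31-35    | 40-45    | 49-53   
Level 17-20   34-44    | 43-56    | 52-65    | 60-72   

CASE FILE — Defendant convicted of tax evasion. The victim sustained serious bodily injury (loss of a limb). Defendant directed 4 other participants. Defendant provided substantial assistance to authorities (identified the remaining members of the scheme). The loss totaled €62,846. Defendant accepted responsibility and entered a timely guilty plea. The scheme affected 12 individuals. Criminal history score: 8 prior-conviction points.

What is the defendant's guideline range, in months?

Base offense level for tax evasion: 7.
S1 applies: 7 − 3 = 4.
S3 applies (level before this adjustment is 4 < 14, so +2): 4 + 2 = 6.
S4 applies (level before this adjustment is 6 < 16, so +2): 6 + 2 = 8.
S5 applies: 8 + 2 = 10.
S6 applies: 10 − 3 = 7.
S7 applies: 7 + 3 = 10.
Final offense level: 10.
Criminal history: 8 prior points → Category B (5-9).
Level 10 falls in the 8-15 band.
Grid: Level 8-15 × Category B = 22-34 months.

22-34 months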